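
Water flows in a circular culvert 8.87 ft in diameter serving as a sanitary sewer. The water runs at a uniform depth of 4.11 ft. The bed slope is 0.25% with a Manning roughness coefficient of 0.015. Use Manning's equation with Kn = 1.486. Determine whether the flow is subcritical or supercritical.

subcritical

For a circular section of diameter D = 8.87 ft at depth y = 4.11 ft, the central angle is θ = 2 arccos(1 − 2y/D) = 2.995 rad. Then A = (D²/8)(θ − sin θ) = 28.02 ft² and P = Dθ/2 = 13.28 ft.
Hydraulic radius R = A/P = 28.02/13.28 = 2.109 ft.
V = (1.486/n) R^(2/3) √S = (1.486/0.015) × 2.109^(2/3) × √0.0025 = 8.147 ft/s. Hydraulic depth D_h = A/T = 28.02/8.846 = 3.167 ft.
Froude number Fr = V/√(g·D_h) = 8.147/√(32.2×3.167) = 0.807, which is less than 1, so the flow is subcritical.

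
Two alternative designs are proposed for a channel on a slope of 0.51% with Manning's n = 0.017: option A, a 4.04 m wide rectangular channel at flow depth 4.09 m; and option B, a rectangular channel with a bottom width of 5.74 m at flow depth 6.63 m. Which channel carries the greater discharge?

channel B

Channel A: Flow area A = b·y = 4.04 × 4.09 = 16.52 m². Wetted perimeter P = b + 2y = 4.04 + 2×4.09 = 12.22 m. Hydraulic radius R = A/P = 16.52/12.22 = 1.352 m. Q_A = (1/0.017)·16.52·1.352^(2/3)·√0.0051 = 84.88 m³/s.
Channel B: Flow area A = b·y = 5.74 × 6.63 = 38.06 m². Wetted perimeter P = b + 2y = 5.74 + 2×6.63 = 19 m. Hydraulic radius R = A/P = 38.06/19 = 2.003 m. Q_B = (1/0.017)·38.06·2.003^(2/3)·√0.0051 = 254 m³/s.
Q_A = 84.88 m³/s vs Q_B = 254 m³/s, so channel B carries more.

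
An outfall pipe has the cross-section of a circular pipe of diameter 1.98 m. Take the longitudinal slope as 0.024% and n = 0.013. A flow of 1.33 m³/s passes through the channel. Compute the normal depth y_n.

Manning's equation rearranged: A R^(2/3) = nQ / (1·√S) = 0.013 × 1.33 / (√0.00024) = 1.116.
At y = 1.22 m: A R^(2/3) = 1.348 — high.
At y = 0.87 m: A R^(2/3) = 0.7693 — low.
At y = 1.08 m: A R^(2/3) = 1.113 — close enough.

y_n = 1.08 m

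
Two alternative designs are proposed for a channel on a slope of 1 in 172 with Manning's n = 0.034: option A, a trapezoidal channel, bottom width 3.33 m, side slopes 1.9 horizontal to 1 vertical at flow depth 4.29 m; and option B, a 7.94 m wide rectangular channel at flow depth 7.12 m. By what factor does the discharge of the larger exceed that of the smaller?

Channel A: With bottom width b = 3.33 m and side slope z = 1.9: A = (b + zy)y = (3.33 + 1.9×4.29)×4.29 = 49.25 m²; P = b + 2y√(1+z²) = 3.33 + 2×4.29×2.147 = 21.75 m. Hydraulic radius R = A/P = 49.25/21.75 = 2.264 m. Q_A = (1/0.034)·49.25·2.264^(2/3)·√0.005814 = 190.5 m³/s.
Channel B: Flow area A = b·y = 7.94 × 7.12 = 56.53 m². Wetted perimeter P = b + 2y = 7.94 + 2×7.12 = 22.18 m. Hydraulic radius R = A/P = 56.53/22.18 = 2.549 m. Q_B = (1/0.034)·56.53·2.549^(2/3)·√0.005814 = 236.6 m³/s.
The larger discharge is 236.6 m³/s and the smaller is 190.5 m³/s; the ratio is 1.24.

1.24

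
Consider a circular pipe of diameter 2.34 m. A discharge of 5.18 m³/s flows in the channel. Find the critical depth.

y_c = 1.04 m

At critical depth, Q² T / (g A³) = 1, i.e. A³/T = Q²/g = 5.18²/9.81 = 2.735.
At y = 0.765 m: A³/T = 0.8309 — low.
At y = 1.17 m: A³/T = 4.249 — high.
At y = 1.04 m: A³/T = 2.708 — matches.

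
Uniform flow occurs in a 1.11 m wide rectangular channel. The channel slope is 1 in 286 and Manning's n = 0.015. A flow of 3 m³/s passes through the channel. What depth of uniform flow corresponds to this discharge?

y_n = 1.29 m

Manning's equation rearranged: A R^(2/3) = nQ / (1·√S) = 0.015 × 3 / (√0.003497) = 0.761.
At y = 1.05 m: A R^(2/3) = 0.5932 — short.
At y = 1.41 m: A R^(2/3) = 0.8472 — over.
At y = 1.29 m: A R^(2/3) = 0.7618 — close enough.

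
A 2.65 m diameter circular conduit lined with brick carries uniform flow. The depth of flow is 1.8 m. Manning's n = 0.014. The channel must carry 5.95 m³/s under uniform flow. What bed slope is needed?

For a circular section of diameter D = 2.65 m at depth y = 1.8 m, the central angle is θ = 2 arccos(1 − 2y/D) = 3.875 rad. Then A = (D²/8)(θ − sin θ) = 3.989 m² and P = Dθ/2 = 5.134 m.
Hydraulic radius R = A/P = 3.989/5.134 = 0.7769 m.
From Manning's equation, S = [nQ / (1 A R^(2/3))]² = [0.014 × 5.95 / (1 × 3.989 × 0.7769^(2/3))]² = 0.000611.

S = 0.000611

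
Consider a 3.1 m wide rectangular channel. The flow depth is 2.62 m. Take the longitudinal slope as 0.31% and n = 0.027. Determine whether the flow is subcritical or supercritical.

subcritical

Flow area A = b·y = 3.1 × 2.62 = 8.122 m². Wetted perimeter P = b + 2y = 3.1 + 2×2.62 = 8.34 m.
Hydraulic radius R = A/P = 8.122/8.34 = 0.9739 m.
V = (1/n) R^(2/3) √S = (1/0.027) × 0.9739^(2/3) × √0.0031 = 2.026 m/s. Hydraulic depth D_h = A/T = 8.122/3.1 = 2.62 m.
Froude number Fr = V/√(g·D_h) = 2.026/√(9.81×2.62) = 0.4, which is less than 1, so the flow is subcritical.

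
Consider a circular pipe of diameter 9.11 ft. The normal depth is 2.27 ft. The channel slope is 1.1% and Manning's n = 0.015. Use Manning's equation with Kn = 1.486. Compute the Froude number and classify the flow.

For a circular section of diameter D = 9.11 ft at depth y = 2.27 ft, the central angle is θ = 2 arccos(1 − 2y/D) = 2.091 rad. Then A = (D²/8)(θ − sin θ) = 12.68 ft² and P = Dθ/2 = 9.523 ft.
Hydraulic radius R = A/P = 12.68/9.523 = 1.332 ft.
V = (1.486/n) R^(2/3) √S = (1.486/0.015) × 1.332^(2/3) × √0.011 = 12.58 ft/s. Hydraulic depth D_h = A/T = 12.68/7.881 = 1.609 ft.
Froude number Fr = V/√(g·D_h) = 12.58/√(32.2×1.609) = 1.75, which is greater than 1, so the flow is supercritical.

supercritical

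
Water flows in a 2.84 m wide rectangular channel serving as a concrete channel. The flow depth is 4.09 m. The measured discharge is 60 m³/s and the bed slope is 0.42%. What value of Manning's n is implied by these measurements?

n = 0.013

Flow area A = b·y = 2.84 × 4.09 = 11.62 m². Wetted perimeter P = b + 2y = 2.84 + 2×4.09 = 11.02 m.
Hydraulic radius R = A/P = 11.62/11.02 = 1.054 m.
Rearranging Manning's equation: n = (1/Q) A R^(2/3) S^(1/2) = (1/60) × 11.62 × 1.054^(2/3) × √0.0042 = 0.013.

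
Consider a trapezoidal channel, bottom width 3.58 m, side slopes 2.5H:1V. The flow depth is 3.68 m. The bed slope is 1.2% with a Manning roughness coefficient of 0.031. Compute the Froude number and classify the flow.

With bottom width b = 3.58 m and side slope z = 2.5: A = (b + zy)y = (3.58 + 2.5×3.68)×3.68 = 47.03 m²; P = b + 2y√(1+z²) = 3.58 + 2×3.68×2.693 = 23.4 m.
Hydraulic radius R = A/P = 47.03/23.4 = 2.01 m.
V = (1/n) R^(2/3) √S = (1/0.031) × 2.01^(2/3) × √0.012 = 5.628 m/s. Hydraulic depth D_h = A/T = 47.03/21.98 = 2.14 m.
Froude number Fr = V/√(g·D_h) = 5.628/√(9.81×2.14) = 1.23, which is greater than 1, so the flow is supercritical.

supercritical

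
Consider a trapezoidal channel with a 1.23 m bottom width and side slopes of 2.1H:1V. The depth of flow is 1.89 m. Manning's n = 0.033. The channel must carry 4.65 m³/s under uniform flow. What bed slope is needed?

With bottom width b = 1.23 m and side slope z = 2.1: A = (b + zy)y = (1.23 + 2.1×1.89)×1.89 = 9.826 m²; P = b + 2y√(1+z²) = 1.23 + 2×1.89×2.326 = 10.02 m.
Hydraulic radius R = A/P = 9.826/10.02 = 0.9804 m.
From Manning's equation, S = [nQ / (1 A R^(2/3))]² = [0.033 × 4.65 / (1 × 9.826 × 0.9804^(2/3))]² = 0.00025.

S = 0.00025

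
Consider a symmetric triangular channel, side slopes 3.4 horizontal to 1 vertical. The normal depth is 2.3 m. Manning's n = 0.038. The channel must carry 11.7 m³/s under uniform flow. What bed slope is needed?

S = 0.000536

For a triangular section with side slope z = 3.4: A = zy² = 3.4×2.3² = 17.99 m²; P = 2y√(1+z²) = 2×2.3×3.544 = 16.3 m.
Hydraulic radius R = A/P = 17.99/16.3 = 1.103 m.
From Manning's equation, S = [nQ / (1 A R^(2/3))]² = [0.038 × 11.7 / (1 × 17.99 × 1.103^(2/3))]² = 0.000536.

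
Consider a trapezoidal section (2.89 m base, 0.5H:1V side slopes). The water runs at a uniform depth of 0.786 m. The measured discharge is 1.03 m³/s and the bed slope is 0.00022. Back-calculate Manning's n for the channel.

n = 0.0251

With bottom width b = 2.89 m and side slope z = 0.5: A = (b + zy)y = (2.89 + 0.5×0.786)×0.786 = 2.58 m²; P = b + 2y√(1+z²) = 2.89 + 2×0.786×1.118 = 4.648 m.
Hydraulic radius R = A/P = 2.58/4.648 = 0.5552 m.
Rearranging Manning's equation: n = (1/Q) A R^(2/3) S^(1/2) = (1/1.03) × 2.58 × 0.5552^(2/3) × √0.00022 = 0.0251.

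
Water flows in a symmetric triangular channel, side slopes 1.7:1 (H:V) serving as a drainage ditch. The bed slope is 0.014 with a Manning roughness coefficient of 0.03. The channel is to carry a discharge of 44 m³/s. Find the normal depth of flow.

Manning's equation rearranged: A R^(2/3) = nQ / (1·√S) = 0.03 × 44 / (√0.014) = 11.16.
At y = 1.79 m: A R^(2/3) = 4.582 — low.
At y = 3.12 m: A R^(2/3) = 20.16 — high.
At y = 2.5 m: A R^(2/3) = 11.17 — matches.

y_n = 2.5 m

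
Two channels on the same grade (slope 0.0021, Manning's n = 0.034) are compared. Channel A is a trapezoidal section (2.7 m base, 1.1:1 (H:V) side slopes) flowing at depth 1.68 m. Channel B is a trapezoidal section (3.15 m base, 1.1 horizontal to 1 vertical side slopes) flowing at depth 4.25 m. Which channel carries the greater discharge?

channel B

Channel A: With bottom width b = 2.7 m and side slope z = 1.1: A = (b + zy)y = (2.7 + 1.1×1.68)×1.68 = 7.641 m²; P = b + 2y√(1+z²) = 2.7 + 2×1.68×1.487 = 7.695 m. Hydraulic radius R = A/P = 7.641/7.695 = 0.9929 m. Q_A = (1/0.034)·7.641·0.9929^(2/3)·√0.0021 = 10.25 m³/s.
Channel B: With bottom width b = 3.15 m and side slope z = 1.1: A = (b + zy)y = (3.15 + 1.1×4.25)×4.25 = 33.26 m²; P = b + 2y√(1+z²) = 3.15 + 2×4.25×1.487 = 15.79 m. Hydraulic radius R = A/P = 33.26/15.79 = 2.107 m. Q_B = (1/0.034)·33.26·2.107^(2/3)·√0.0021 = 73.66 m³/s.
Q_A = 10.25 m³/s vs Q_B = 73.66 m³/s, so channel B carries more.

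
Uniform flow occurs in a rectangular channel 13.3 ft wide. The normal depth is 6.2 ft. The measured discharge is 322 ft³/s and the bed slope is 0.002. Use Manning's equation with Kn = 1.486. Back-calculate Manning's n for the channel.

n = 0.037

Flow area A = b·y = 13.3 × 6.2 = 82.46 ft². Wetted perimeter P = b + 2y = 13.3 + 2×6.2 = 25.7 ft.
Hydraulic radius R = A/P = 82.46/25.7 = 3.209 ft.
Rearranging Manning's equation: n = (1.486/Q) A R^(2/3) S^(1/2) = (1.486/322) × 82.46 × 3.209^(2/3) × √0.002 = 0.037.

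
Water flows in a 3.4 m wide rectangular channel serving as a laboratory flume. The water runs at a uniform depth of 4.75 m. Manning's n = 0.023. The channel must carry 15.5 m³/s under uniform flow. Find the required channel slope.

Flow area A = b·y = 3.4 × 4.75 = 16.15 m². Wetted perimeter P = b + 2y = 3.4 + 2×4.75 = 12.9 m.
Hydraulic radius R = A/P = 16.15/12.9 = 1.252 m.
From Manning's equation, S = [nQ / (1 A R^(2/3))]² = [0.023 × 15.5 / (1 × 16.15 × 1.252^(2/3))]² = 0.000361.

S = 0.000361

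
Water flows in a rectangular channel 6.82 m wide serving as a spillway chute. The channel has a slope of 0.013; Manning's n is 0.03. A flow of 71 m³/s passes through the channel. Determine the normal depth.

y_n = 2.24 m

Manning's equation rearranged: A R^(2/3) = nQ / (1·√S) = 0.03 × 71 / (√0.013) = 18.68.
Trying y = 1.7 m: A R^(2/3) = 12.61 — short.
Trying y = 2.49 m: A R^(2/3) = 21.65 — over.
Trying y = 2.24 m: A R^(2/3) = 18.68 — ≈ 18.68.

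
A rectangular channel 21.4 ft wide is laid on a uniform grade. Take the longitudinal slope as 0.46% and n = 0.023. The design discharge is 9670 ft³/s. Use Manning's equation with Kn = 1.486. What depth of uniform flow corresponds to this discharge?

Manning's equation rearranged: A R^(2/3) = nQ / (1.486·√S) = 0.023 × 9670 / (1.486 × √0.0046) = 2207.
Try y = 20.5 ft: A R^(2/3) = 1610 — too small.
Try y = 26.6 ft: A R^(2/3) = 2206 — close enough.

y_n = 26.6 ft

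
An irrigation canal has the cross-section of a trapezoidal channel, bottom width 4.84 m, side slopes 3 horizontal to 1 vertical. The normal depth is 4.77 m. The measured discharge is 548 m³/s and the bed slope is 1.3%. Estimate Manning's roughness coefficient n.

n = 0.036

With bottom width b = 4.84 m and side slope z = 3: A = (b + zy)y = (4.84 + 3×4.77)×4.77 = 91.35 m²; P = b + 2y√(1+z²) = 4.84 + 2×4.77×3.162 = 35.01 m.
Hydraulic radius R = A/P = 91.35/35.01 = 2.609 m.
Rearranging Manning's equation: n = (1/Q) A R^(2/3) S^(1/2) = (1/548) × 91.35 × 2.609^(2/3) × √0.013 = 0.036.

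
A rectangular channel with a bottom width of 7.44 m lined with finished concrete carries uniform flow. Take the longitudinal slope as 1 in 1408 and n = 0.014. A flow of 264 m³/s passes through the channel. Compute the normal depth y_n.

y_n = 9.65 m

Manning's equation rearranged: A R^(2/3) = nQ / (1·√S) = 0.014 × 264 / (√0.0007102) = 138.7.
Trying y = 8.63 m: A R^(2/3) = 121.4 — too small.
Trying y = 10.8 m: A R^(2/3) = 158.4 — too large.
Trying y = 9.65 m: A R^(2/3) = 138.7 — matches.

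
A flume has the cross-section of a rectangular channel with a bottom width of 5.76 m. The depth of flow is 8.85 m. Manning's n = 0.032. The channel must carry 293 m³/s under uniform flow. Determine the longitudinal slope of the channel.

S = 0.012

Flow area A = b·y = 5.76 × 8.85 = 50.98 m². Wetted perimeter P = b + 2y = 5.76 + 2×8.85 = 23.46 m.
Hydraulic radius R = A/P = 50.98/23.46 = 2.173 m.
From Manning's equation, S = [nQ / (1 A R^(2/3))]² = [0.032 × 293 / (1 × 50.98 × 2.173^(2/3))]² = 0.012.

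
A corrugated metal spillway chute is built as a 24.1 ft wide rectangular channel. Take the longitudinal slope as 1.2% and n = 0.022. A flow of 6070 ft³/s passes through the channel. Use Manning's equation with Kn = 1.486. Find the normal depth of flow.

Manning's equation rearranged: A R^(2/3) = nQ / (1.486·√S) = 0.022 × 6070 / (1.486 × √0.012) = 820.4.
Trying y = 12 ft: A R^(2/3) = 956.2 — high.
Trying y = 10.7 ft: A R^(2/3) = 819.7 — ≈ 820.4.

y_n = 10.7 ft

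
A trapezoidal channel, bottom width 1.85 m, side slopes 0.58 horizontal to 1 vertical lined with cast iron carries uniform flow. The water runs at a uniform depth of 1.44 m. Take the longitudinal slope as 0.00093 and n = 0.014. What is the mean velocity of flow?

V = 1.79 m/s

With bottom width b = 1.85 m and side slope z = 0.58: A = (b + zy)y = (1.85 + 0.58×1.44)×1.44 = 3.867 m²; P = b + 2y√(1+z²) = 1.85 + 2×1.44×1.156 = 5.179 m.
Hydraulic radius R = A/P = 3.867/5.179 = 0.7466 m.
From Manning's equation, V = (1/n) R^(2/3) S^(1/2) = (1/0.014) × 0.7466^(2/3) × 0.00093^(1/2) = 1.79 m/s.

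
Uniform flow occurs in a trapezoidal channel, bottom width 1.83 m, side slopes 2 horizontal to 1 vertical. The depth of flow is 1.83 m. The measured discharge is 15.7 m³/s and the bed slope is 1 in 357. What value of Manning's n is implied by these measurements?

With bottom width b = 1.83 m and side slope z = 2: A = (b + zy)y = (1.83 + 2×1.83)×1.83 = 10.05 m²; P = b + 2y√(1+z²) = 1.83 + 2×1.83×2.236 = 10.01 m.
Hydraulic radius R = A/P = 10.05/10.01 = 1.003 m.
Rearranging Manning's equation: n = (1/Q) A R^(2/3) S^(1/2) = (1/15.7) × 10.05 × 1.003^(2/3) × √0.002801 = 0.0339.

n = 0.0339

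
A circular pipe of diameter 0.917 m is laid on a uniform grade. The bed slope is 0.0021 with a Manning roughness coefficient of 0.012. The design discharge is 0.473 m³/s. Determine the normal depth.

y_n = 0.459 m

Manning's equation rearranged: A R^(2/3) = nQ / (1·√S) = 0.012 × 0.473 / (√0.0021) = 0.1239.
Trying y = 0.41 m: A R^(2/3) = 0.1019 — short.
Trying y = 0.459 m: A R^(2/3) = 0.1239 — matches.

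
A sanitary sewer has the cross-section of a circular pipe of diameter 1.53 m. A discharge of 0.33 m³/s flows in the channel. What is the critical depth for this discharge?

At critical depth, Q² T / (g A³) = 1, i.e. A³/T = Q²/g = 0.33²/9.81 = 0.0111.
Trying y = 0.359 m: A³/T = 0.02737 — high.
Trying y = 0.238 m: A³/T = 0.005462 — low.
Trying y = 0.285 m: A³/T = 0.01109 — close enough.

y_c = 0.285 m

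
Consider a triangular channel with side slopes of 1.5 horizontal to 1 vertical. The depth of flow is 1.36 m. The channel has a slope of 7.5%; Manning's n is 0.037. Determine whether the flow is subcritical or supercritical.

For a triangular section with side slope z = 1.5: A = zy² = 1.5×1.36² = 2.774 m²; P = 2y√(1+z²) = 2×1.36×1.803 = 4.904 m.
Hydraulic radius R = A/P = 2.774/4.904 = 0.5658 m.
V = (1/n) R^(2/3) √S = (1/0.037) × 0.5658^(2/3) × √0.075 = 5.063 m/s. Hydraulic depth D_h = A/T = 2.774/4.08 = 0.68 m.
Froude number Fr = V/√(g·D_h) = 5.063/√(9.81×0.68) = 1.96, which is greater than 1, so the flow is supercritical.

supercritical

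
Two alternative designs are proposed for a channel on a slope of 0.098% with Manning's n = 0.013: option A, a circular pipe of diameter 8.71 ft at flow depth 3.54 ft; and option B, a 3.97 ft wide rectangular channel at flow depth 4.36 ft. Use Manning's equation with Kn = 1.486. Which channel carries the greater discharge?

channel A

Channel A: For a circular section of diameter D = 8.71 ft at depth y = 3.54 ft, the central angle is θ = 2 arccos(1 − 2y/D) = 2.765 rad. Then A = (D²/8)(θ − sin θ) = 22.73 ft² and P = Dθ/2 = 12.04 ft. Hydraulic radius R = A/P = 22.73/12.04 = 1.888 ft. Q_A = (1.486/0.013)·22.73·1.888^(2/3)·√0.00098 = 124.3 ft³/s.
Channel B: Flow area A = b·y = 3.97 × 4.36 = 17.31 ft². Wetted perimeter P = b + 2y = 3.97 + 2×4.36 = 12.69 ft. Hydraulic radius R = A/P = 17.31/12.69 = 1.364 ft. Q_B = (1.486/0.013)·17.31·1.364^(2/3)·√0.00098 = 76.18 ft³/s.
Q_A = 124.3 ft³/s vs Q_B = 76.18 ft³/s, so channel A carries more.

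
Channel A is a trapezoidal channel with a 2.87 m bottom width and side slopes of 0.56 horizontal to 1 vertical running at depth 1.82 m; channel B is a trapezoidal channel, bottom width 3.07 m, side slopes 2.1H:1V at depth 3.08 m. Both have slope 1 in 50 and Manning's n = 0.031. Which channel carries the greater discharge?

Channel A: With bottom width b = 2.87 m and side slope z = 0.56: A = (b + zy)y = (2.87 + 0.56×1.82)×1.82 = 7.078 m²; P = b + 2y√(1+z²) = 2.87 + 2×1.82×1.146 = 7.042 m. Hydraulic radius R = A/P = 7.078/7.042 = 1.005 m. Q_A = (1/0.031)·7.078·1.005^(2/3)·√0.02 = 32.4 m³/s.
Channel B: With bottom width b = 3.07 m and side slope z = 2.1: A = (b + zy)y = (3.07 + 2.1×3.08)×3.08 = 29.38 m²; P = b + 2y√(1+z²) = 3.07 + 2×3.08×2.326 = 17.4 m. Hydraulic radius R = A/P = 29.38/17.4 = 1.689 m. Q_B = (1/0.031)·29.38·1.689^(2/3)·√0.02 = 190 m³/s.
Q_A = 32.4 m³/s vs Q_B = 190 m³/s, so channel B carries more.

channel B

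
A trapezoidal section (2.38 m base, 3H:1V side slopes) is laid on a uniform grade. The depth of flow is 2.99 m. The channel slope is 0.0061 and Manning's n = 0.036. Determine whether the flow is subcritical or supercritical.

subcritical

With bottom width b = 2.38 m and side slope z = 3: A = (b + zy)y = (2.38 + 3×2.99)×2.99 = 33.94 m²; P = b + 2y√(1+z²) = 2.38 + 2×2.99×3.162 = 21.29 m.
Hydraulic radius R = A/P = 33.94/21.29 = 1.594 m.
V = (1/n) R^(2/3) √S = (1/0.036) × 1.594^(2/3) × √0.0061 = 2.96 m/s. Hydraulic depth D_h = A/T = 33.94/20.32 = 1.67 m.
Froude number Fr = V/√(g·D_h) = 2.96/√(9.81×1.67) = 0.731, which is less than 1, so the flow is subcritical.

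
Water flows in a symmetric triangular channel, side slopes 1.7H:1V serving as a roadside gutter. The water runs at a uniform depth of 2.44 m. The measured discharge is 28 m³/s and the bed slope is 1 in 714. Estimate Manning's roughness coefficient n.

For a triangular section with side slope z = 1.7: A = zy² = 1.7×2.44² = 10.12 m²; P = 2y√(1+z²) = 2×2.44×1.972 = 9.625 m.
Hydraulic radius R = A/P = 10.12/9.625 = 1.052 m.
Rearranging Manning's equation: n = (1/Q) A R^(2/3) S^(1/2) = (1/28) × 10.12 × 1.052^(2/3) × √0.001401 = 0.014.

n = 0.014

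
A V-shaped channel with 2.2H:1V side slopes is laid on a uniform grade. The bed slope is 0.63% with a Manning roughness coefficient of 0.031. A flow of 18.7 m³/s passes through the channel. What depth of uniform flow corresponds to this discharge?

y_n = 1.91 m

Manning's equation rearranged: A R^(2/3) = nQ / (1·√S) = 0.031 × 18.7 / (√0.0063) = 7.304.
At y = 2.24 m: A R^(2/3) = 11.18 — too large.
At y = 1.91 m: A R^(2/3) = 7.311 — matches.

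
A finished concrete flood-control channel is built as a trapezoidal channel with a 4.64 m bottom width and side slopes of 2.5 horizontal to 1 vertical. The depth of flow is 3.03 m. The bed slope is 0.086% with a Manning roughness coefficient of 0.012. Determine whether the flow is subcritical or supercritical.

subcritical

With bottom width b = 4.64 m and side slope z = 2.5: A = (b + zy)y = (4.64 + 2.5×3.03)×3.03 = 37.01 m²; P = b + 2y√(1+z²) = 4.64 + 2×3.03×2.693 = 20.96 m.
Hydraulic radius R = A/P = 37.01/20.96 = 1.766 m.
V = (1/n) R^(2/3) √S = (1/0.012) × 1.766^(2/3) × √0.00086 = 3.571 m/s. Hydraulic depth D_h = A/T = 37.01/19.79 = 1.87 m.
Froude number Fr = V/√(g·D_h) = 3.571/√(9.81×1.87) = 0.834, which is less than 1, so the flow is subcritical.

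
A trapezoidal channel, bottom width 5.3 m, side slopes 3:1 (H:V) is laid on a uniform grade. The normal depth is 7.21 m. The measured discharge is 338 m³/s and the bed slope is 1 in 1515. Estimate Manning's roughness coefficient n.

n = 0.036

With bottom width b = 5.3 m and side slope z = 3: A = (b + zy)y = (5.3 + 3×7.21)×7.21 = 194.2 m²; P = b + 2y√(1+z²) = 5.3 + 2×7.21×3.162 = 50.9 m.
Hydraulic radius R = A/P = 194.2/50.9 = 3.815 m.
Rearranging Manning's equation: n = (1/Q) A R^(2/3) S^(1/2) = (1/338) × 194.2 × 3.815^(2/3) × √0.0006601 = 0.036.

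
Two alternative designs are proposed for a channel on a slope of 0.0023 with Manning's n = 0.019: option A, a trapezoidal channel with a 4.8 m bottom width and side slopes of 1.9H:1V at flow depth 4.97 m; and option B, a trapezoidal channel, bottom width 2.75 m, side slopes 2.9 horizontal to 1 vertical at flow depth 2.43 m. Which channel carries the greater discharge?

channel A

Channel A: With bottom width b = 4.8 m and side slope z = 1.9: A = (b + zy)y = (4.8 + 1.9×4.97)×4.97 = 70.79 m²; P = b + 2y√(1+z²) = 4.8 + 2×4.97×2.147 = 26.14 m. Hydraulic radius R = A/P = 70.79/26.14 = 2.708 m. Q_A = (1/0.019)·70.79·2.708^(2/3)·√0.0023 = 347.1 m³/s.
Channel B: With bottom width b = 2.75 m and side slope z = 2.9: A = (b + zy)y = (2.75 + 2.9×2.43)×2.43 = 23.81 m²; P = b + 2y√(1+z²) = 2.75 + 2×2.43×3.068 = 17.66 m. Hydraulic radius R = A/P = 23.81/17.66 = 1.348 m. Q_B = (1/0.019)·23.81·1.348^(2/3)·√0.0023 = 73.33 m³/s.
Q_A = 347.1 m³/s vs Q_B = 73.33 m³/s, so channel A carries more.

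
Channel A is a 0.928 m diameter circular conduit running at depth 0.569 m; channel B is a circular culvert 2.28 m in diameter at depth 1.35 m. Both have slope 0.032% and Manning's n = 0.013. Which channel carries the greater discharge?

Channel A: For a circular section of diameter D = 0.928 m at depth y = 0.569 m, the central angle is θ = 2 arccos(1 − 2y/D) = 3.598 rad. Then A = (D²/8)(θ − sin θ) = 0.4348 m² and P = Dθ/2 = 1.67 m. Hydraulic radius R = A/P = 0.4348/1.67 = 0.2604 m. Q_A = (1/0.013)·0.4348·0.2604^(2/3)·√0.00032 = 0.244 m³/s.
Channel B: For a circular section of diameter D = 2.28 m at depth y = 1.35 m, the central angle is θ = 2 arccos(1 − 2y/D) = 3.512 rad. Then A = (D²/8)(θ − sin θ) = 2.517 m² and P = Dθ/2 = 4.004 m. Hydraulic radius R = A/P = 2.517/4.004 = 0.6288 m. Q_B = (1/0.013)·2.517·0.6288^(2/3)·√0.00032 = 2.542 m³/s.
Q_A = 0.244 m³/s vs Q_B = 2.542 m³/s, so channel B carries more.

channel B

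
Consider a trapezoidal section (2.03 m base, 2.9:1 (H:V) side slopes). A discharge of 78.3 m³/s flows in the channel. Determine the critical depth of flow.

At critical depth, Q² T / (g A³) = 1, i.e. A³/T = Q²/g = 78.3²/9.81 = 625.
Trying y = 2.98 m: A³/T = 1665 — too large.
Trying y = 2.4 m: A³/T = 629.7 — matches.

y_c = 2.4 m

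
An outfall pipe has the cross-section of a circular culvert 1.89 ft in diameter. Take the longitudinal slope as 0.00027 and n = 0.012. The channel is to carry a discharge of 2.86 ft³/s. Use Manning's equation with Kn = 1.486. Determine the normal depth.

Manning's equation rearranged: A R^(2/3) = nQ / (1.486·√S) = 0.012 × 2.86 / (1.486 × √0.00027) = 1.406.
Try y = 1.46 ft: A R^(2/3) = 1.604 — too large.
Try y = 0.905 ft: A R^(2/3) = 0.7902 — too small.
Try y = 1.31 ft: A R^(2/3) = 1.407 — close enough.

y_n = 1.31 ft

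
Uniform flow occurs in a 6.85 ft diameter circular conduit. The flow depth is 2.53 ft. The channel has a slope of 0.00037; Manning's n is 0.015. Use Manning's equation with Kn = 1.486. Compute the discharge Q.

Q = 29.2 ft³/s

For a circular section of diameter D = 6.85 ft at depth y = 2.53 ft, the central angle is θ = 2 arccos(1 − 2y/D) = 2.613 rad. Then A = (D²/8)(θ − sin θ) = 12.37 ft² and P = Dθ/2 = 8.949 ft.
Hydraulic radius R = A/P = 12.37/8.949 = 1.382 ft.
Manning's equation: Q = (1.486/n) A R^(2/3) S^(1/2) = (1.486/0.015) × 12.37 × 1.382^(2/3) × 0.00037^(1/2) = 29.2 ft³/s.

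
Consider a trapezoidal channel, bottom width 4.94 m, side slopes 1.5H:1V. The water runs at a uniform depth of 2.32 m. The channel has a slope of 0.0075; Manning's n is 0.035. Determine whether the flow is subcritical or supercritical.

With bottom width b = 4.94 m and side slope z = 1.5: A = (b + zy)y = (4.94 + 1.5×2.32)×2.32 = 19.53 m²; P = b + 2y√(1+z²) = 4.94 + 2×2.32×1.803 = 13.3 m.
Hydraulic radius R = A/P = 19.53/13.3 = 1.468 m.
V = (1/n) R^(2/3) √S = (1/0.035) × 1.468^(2/3) × √0.0075 = 3.196 m/s. Hydraulic depth D_h = A/T = 19.53/11.9 = 1.642 m.
Froude number Fr = V/√(g·D_h) = 3.196/√(9.81×1.642) = 0.797, which is less than 1, so the flow is subcritical.

subcritical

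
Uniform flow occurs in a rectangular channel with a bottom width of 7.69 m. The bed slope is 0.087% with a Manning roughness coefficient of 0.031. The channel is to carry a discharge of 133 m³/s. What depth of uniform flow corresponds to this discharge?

Manning's equation rearranged: A R^(2/3) = nQ / (1·√S) = 0.031 × 133 / (√0.00087) = 139.8.
Try y = 10.9 m: A R^(2/3) = 168.2 — too large.
Try y = 8.34 m: A R^(2/3) = 122.3 — too small.
Try y = 9.32 m: A R^(2/3) = 139.7 — matches.

y_n = 9.32 m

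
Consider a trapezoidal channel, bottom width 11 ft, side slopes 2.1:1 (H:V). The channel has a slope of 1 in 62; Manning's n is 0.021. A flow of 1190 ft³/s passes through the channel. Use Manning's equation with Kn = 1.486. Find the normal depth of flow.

Manning's equation rearranged: A R^(2/3) = nQ / (1.486·√S) = 0.021 × 1190 / (1.486 × √0.01613) = 132.4.
Try y = 4.48 ft: A R^(2/3) = 184.7 — high.
Try y = 3.79 ft: A R^(2/3) = 132.7 — matches.

y_n = 3.79 ft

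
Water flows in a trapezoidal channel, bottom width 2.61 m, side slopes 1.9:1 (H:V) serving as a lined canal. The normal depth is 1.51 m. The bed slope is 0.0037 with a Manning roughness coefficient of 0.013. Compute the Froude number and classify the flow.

supercritical

With bottom width b = 2.61 m and side slope z = 1.9: A = (b + zy)y = (2.61 + 1.9×1.51)×1.51 = 8.273 m²; P = b + 2y√(1+z²) = 2.61 + 2×1.51×2.147 = 9.094 m.
Hydraulic radius R = A/P = 8.273/9.094 = 0.9097 m.
V = (1/n) R^(2/3) √S = (1/0.013) × 0.9097^(2/3) × √0.0037 = 4.393 m/s. Hydraulic depth D_h = A/T = 8.273/8.348 = 0.9911 m.
Froude number Fr = V/√(g·D_h) = 4.393/√(9.81×0.9911) = 1.41, which is greater than 1, so the flow is supercritical.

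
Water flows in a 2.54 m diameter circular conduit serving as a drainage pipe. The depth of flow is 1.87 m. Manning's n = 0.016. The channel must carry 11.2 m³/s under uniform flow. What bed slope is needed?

For a circular section of diameter D = 2.54 m at depth y = 1.87 m, the central angle is θ = 2 arccos(1 − 2y/D) = 4.126 rad. Then A = (D²/8)(θ − sin θ) = 3.999 m² and P = Dθ/2 = 5.24 m.
Hydraulic radius R = A/P = 3.999/5.24 = 0.7632 m.
From Manning's equation, S = [nQ / (1 A R^(2/3))]² = [0.016 × 11.2 / (1 × 3.999 × 0.7632^(2/3))]² = 0.00288.

S = 0.00288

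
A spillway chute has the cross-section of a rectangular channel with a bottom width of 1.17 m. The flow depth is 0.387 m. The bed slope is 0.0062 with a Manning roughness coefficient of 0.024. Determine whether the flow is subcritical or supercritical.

Flow area A = b·y = 1.17 × 0.387 = 0.4528 m². Wetted perimeter P = b + 2y = 1.17 + 2×0.387 = 1.944 m.
Hydraulic radius R = A/P = 0.4528/1.944 = 0.2329 m.
V = (1/n) R^(2/3) √S = (1/0.024) × 0.2329^(2/3) × √0.0062 = 1.242 m/s. Hydraulic depth D_h = A/T = 0.4528/1.17 = 0.387 m.
Froude number Fr = V/√(g·D_h) = 1.242/√(9.81×0.387) = 0.637, which is less than 1, so the flow is subcritical.

subcritical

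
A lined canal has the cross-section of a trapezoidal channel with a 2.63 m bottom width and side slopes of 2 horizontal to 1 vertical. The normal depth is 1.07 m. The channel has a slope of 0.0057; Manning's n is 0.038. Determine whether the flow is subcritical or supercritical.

With bottom width b = 2.63 m and side slope z = 2: A = (b + zy)y = (2.63 + 2×1.07)×1.07 = 5.104 m²; P = b + 2y√(1+z²) = 2.63 + 2×1.07×2.236 = 7.415 m.
Hydraulic radius R = A/P = 5.104/7.415 = 0.6883 m.
V = (1/n) R^(2/3) √S = (1/0.038) × 0.6883^(2/3) × √0.0057 = 1.549 m/s. Hydraulic depth D_h = A/T = 5.104/6.91 = 0.7386 m.
Froude number Fr = V/√(g·D_h) = 1.549/√(9.81×0.7386) = 0.575, which is less than 1, so the flow is subcritical.

subcritical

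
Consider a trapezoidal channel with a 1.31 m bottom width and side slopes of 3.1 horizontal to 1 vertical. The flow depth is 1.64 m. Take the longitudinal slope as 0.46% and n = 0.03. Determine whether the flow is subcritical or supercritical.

With bottom width b = 1.31 m and side slope z = 3.1: A = (b + zy)y = (1.31 + 3.1×1.64)×1.64 = 10.49 m²; P = b + 2y√(1+z²) = 1.31 + 2×1.64×3.257 = 11.99 m.
Hydraulic radius R = A/P = 10.49/11.99 = 0.8743 m.
V = (1/n) R^(2/3) √S = (1/0.03) × 0.8743^(2/3) × √0.0046 = 2.067 m/s. Hydraulic depth D_h = A/T = 10.49/11.48 = 0.9136 m.
Froude number Fr = V/√(g·D_h) = 2.067/√(9.81×0.9136) = 0.69, which is less than 1, so the flow is subcritical.

subcritical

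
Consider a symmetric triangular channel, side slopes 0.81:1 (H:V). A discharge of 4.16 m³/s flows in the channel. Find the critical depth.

At critical depth, Q² T / (g A³) = 1, i.e. A³/T = Q²/g = 4.16²/9.81 = 1.764.
At y = 1.03 m: A³/T = 0.3803 — too small.
At y = 1.64 m: A³/T = 3.892 — too large.
At y = 1.4 m: A³/T = 1.764 — ≈ 1.764.

y_c = 1.4 m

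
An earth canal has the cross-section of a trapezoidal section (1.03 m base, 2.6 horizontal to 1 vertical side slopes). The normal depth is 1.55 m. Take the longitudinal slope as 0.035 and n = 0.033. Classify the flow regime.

With bottom width b = 1.03 m and side slope z = 2.6: A = (b + zy)y = (1.03 + 2.6×1.55)×1.55 = 7.843 m²; P = b + 2y√(1+z²) = 1.03 + 2×1.55×2.786 = 9.666 m.
Hydraulic radius R = A/P = 7.843/9.666 = 0.8114 m.
V = (1/n) R^(2/3) √S = (1/0.033) × 0.8114^(2/3) × √0.035 = 4.932 m/s. Hydraulic depth D_h = A/T = 7.843/9.09 = 0.8628 m.
Froude number Fr = V/√(g·D_h) = 4.932/√(9.81×0.8628) = 1.7, which is greater than 1, so the flow is supercritical.

supercritical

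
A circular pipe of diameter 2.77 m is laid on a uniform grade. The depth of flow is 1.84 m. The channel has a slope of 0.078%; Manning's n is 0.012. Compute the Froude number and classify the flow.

subcritical

For a circular section of diameter D = 2.77 m at depth y = 1.84 m, the central angle is θ = 2 arccos(1 − 2y/D) = 3.811 rad. Then A = (D²/8)(θ − sin θ) = 4.25 m² and P = Dθ/2 = 5.278 m.
Hydraulic radius R = A/P = 4.25/5.278 = 0.8053 m.
V = (1/n) R^(2/3) √S = (1/0.012) × 0.8053^(2/3) × √0.00078 = 2.014 m/s. Hydraulic depth D_h = A/T = 4.25/2.616 = 1.625 m.
Froude number Fr = V/√(g·D_h) = 2.014/√(9.81×1.625) = 0.505, which is less than 1, so the flow is subcritical.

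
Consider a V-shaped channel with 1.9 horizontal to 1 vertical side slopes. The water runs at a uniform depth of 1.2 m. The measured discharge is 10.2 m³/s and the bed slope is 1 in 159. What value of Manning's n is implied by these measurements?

n = 0.0139

For a triangular section with side slope z = 1.9: A = zy² = 1.9×1.2² = 2.736 m²; P = 2y√(1+z²) = 2×1.2×2.147 = 5.153 m.
Hydraulic radius R = A/P = 2.736/5.153 = 0.531 m.
Rearranging Manning's equation: n = (1/Q) A R^(2/3) S^(1/2) = (1/10.2) × 2.736 × 0.531^(2/3) × √0.006289 = 0.0139.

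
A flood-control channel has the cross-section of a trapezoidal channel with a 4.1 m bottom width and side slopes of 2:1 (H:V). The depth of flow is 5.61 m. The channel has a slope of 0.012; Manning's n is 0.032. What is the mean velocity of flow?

With bottom width b = 4.1 m and side slope z = 2: A = (b + zy)y = (4.1 + 2×5.61)×5.61 = 85.95 m²; P = b + 2y√(1+z²) = 4.1 + 2×5.61×2.236 = 29.19 m.
Hydraulic radius R = A/P = 85.95/29.19 = 2.944 m.
From Manning's equation, V = (1/n) R^(2/3) S^(1/2) = (1/0.032) × 2.944^(2/3) × 0.012^(1/2) = 7.03 m/s.

V = 7.03 m/s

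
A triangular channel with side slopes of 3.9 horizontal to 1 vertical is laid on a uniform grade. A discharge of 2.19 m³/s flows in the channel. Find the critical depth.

At critical depth, Q² T / (g A³) = 1, i.e. A³/T = Q²/g = 2.19²/9.81 = 0.4889.
At y = 0.733 m: A³/T = 1.609 — over.
At y = 0.466 m: A³/T = 0.1671 — short.
At y = 0.578 m: A³/T = 0.4906 — ≈ 0.4889.

y_c = 0.578 m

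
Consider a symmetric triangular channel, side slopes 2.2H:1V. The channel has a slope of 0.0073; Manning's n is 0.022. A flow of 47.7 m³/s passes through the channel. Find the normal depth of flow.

y_n = 2.32 m

Manning's equation rearranged: A R^(2/3) = nQ / (1·√S) = 0.022 × 47.7 / (√0.0073) = 12.28.
Trying y = 2.97 m: A R^(2/3) = 23.73 — over.
Trying y = 1.61 m: A R^(2/3) = 4.635 — short.
Trying y = 2.32 m: A R^(2/3) = 12.28 — matches.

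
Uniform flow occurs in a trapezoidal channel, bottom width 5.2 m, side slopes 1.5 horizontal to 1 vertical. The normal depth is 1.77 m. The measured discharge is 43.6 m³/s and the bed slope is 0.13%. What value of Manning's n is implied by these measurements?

n = 0.013

With bottom width b = 5.2 m and side slope z = 1.5: A = (b + zy)y = (5.2 + 1.5×1.77)×1.77 = 13.9 m²; P = b + 2y√(1+z²) = 5.2 + 2×1.77×1.803 = 11.58 m.
Hydraulic radius R = A/P = 13.9/11.58 = 1.2 m.
Rearranging Manning's equation: n = (1/Q) A R^(2/3) S^(1/2) = (1/43.6) × 13.9 × 1.2^(2/3) × √0.0013 = 0.013.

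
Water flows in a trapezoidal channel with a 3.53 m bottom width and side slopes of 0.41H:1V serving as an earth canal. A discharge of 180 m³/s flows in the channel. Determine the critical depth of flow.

y_c = 5.21 m

At critical depth, Q² T / (g A³) = 1, i.e. A³/T = Q²/g = 180²/9.81 = 3303.
Trying y = 4.6 m: A³/T = 2118 — too small.
Trying y = 5.21 m: A³/T = 3297 — close enough.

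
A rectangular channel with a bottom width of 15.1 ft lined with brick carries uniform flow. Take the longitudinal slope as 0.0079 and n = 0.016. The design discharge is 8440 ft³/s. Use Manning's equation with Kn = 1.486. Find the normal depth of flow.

Manning's equation rearranged: A R^(2/3) = nQ / (1.486·√S) = 0.016 × 8440 / (1.486 × √0.0079) = 1022.
Trying y = 19.2 ft: A R^(2/3) = 894.5 — short.
Trying y = 21.5 ft: A R^(2/3) = 1022 — ≈ 1022.

y_n = 21.5 ft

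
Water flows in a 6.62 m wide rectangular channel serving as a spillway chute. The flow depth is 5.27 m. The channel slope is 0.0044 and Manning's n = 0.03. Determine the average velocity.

Flow area A = b·y = 6.62 × 5.27 = 34.89 m². Wetted perimeter P = b + 2y = 6.62 + 2×5.27 = 17.16 m.
Hydraulic radius R = A/P = 34.89/17.16 = 2.033 m.
From Manning's equation, V = (1/n) R^(2/3) S^(1/2) = (1/0.03) × 2.033^(2/3) × 0.0044^(1/2) = 3.55 m/s.

V = 3.55 m/s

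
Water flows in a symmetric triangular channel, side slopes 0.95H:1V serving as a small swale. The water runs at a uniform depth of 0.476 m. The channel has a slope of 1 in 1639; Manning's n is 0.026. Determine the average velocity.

V = 0.285 m/s

For a triangular section with side slope z = 0.95: A = zy² = 0.95×0.476² = 0.2152 m²; P = 2y√(1+z²) = 2×0.476×1.379 = 1.313 m.
Hydraulic radius R = A/P = 0.2152/1.313 = 0.1639 m.
From Manning's equation, V = (1/n) R^(2/3) S^(1/2) = (1/0.026) × 0.1639^(2/3) × 0.0006101^(1/2) = 0.285 m/s.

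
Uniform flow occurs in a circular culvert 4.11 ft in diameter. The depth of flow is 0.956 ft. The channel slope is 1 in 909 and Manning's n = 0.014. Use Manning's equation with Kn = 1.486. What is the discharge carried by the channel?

For a circular section of diameter D = 4.11 ft at depth y = 0.956 ft, the central angle is θ = 2 arccos(1 − 2y/D) = 2.013 rad. Then A = (D²/8)(θ − sin θ) = 2.342 ft² and P = Dθ/2 = 4.137 ft.
Hydraulic radius R = A/P = 2.342/4.137 = 0.5662 ft.
Manning's equation: Q = (1.486/n) A R^(2/3) S^(1/2) = (1.486/0.014) × 2.342 × 0.5662^(2/3) × 0.0011^(1/2) = 5.64 ft³/s.

Q = 5.64 ft³/s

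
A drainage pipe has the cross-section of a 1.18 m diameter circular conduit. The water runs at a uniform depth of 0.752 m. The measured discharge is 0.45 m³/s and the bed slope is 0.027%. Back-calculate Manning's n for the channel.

n = 0.013

For a circular section of diameter D = 1.18 m at depth y = 0.752 m, the central angle is θ = 2 arccos(1 − 2y/D) = 3.698 rad. Then A = (D²/8)(θ − sin θ) = 0.7355 m² and P = Dθ/2 = 2.182 m.
Hydraulic radius R = A/P = 0.7355/2.182 = 0.3371 m.
Rearranging Manning's equation: n = (1/Q) A R^(2/3) S^(1/2) = (1/0.45) × 0.7355 × 0.3371^(2/3) × √0.00027 = 0.013.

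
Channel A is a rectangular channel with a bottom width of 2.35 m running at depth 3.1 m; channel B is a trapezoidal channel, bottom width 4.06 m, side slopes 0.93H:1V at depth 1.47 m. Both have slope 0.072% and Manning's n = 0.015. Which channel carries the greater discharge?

Channel A: Flow area A = b·y = 2.35 × 3.1 = 7.285 m². Wetted perimeter P = b + 2y = 2.35 + 2×3.1 = 8.55 m. Hydraulic radius R = A/P = 7.285/8.55 = 0.852 m. Q_A = (1/0.015)·7.285·0.852^(2/3)·√0.00072 = 11.71 m³/s.
Channel B: With bottom width b = 4.06 m and side slope z = 0.93: A = (b + zy)y = (4.06 + 0.93×1.47)×1.47 = 7.978 m²; P = b + 2y√(1+z²) = 4.06 + 2×1.47×1.366 = 8.075 m. Hydraulic radius R = A/P = 7.978/8.075 = 0.988 m. Q_B = (1/0.015)·7.978·0.988^(2/3)·√0.00072 = 14.16 m³/s.
Q_A = 11.71 m³/s vs Q_B = 14.16 m³/s, so channel B carries more.

channel B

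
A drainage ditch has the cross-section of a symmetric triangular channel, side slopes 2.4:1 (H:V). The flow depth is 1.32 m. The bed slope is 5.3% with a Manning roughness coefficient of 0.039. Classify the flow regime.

For a triangular section with side slope z = 2.4: A = zy² = 2.4×1.32² = 4.182 m²; P = 2y√(1+z²) = 2×1.32×2.6 = 6.864 m.
Hydraulic radius R = A/P = 4.182/6.864 = 0.6092 m.
V = (1/n) R^(2/3) √S = (1/0.039) × 0.6092^(2/3) × √0.053 = 4.242 m/s. Hydraulic depth D_h = A/T = 4.182/6.336 = 0.66 m.
Froude number Fr = V/√(g·D_h) = 4.242/√(9.81×0.66) = 1.67, which is greater than 1, so the flow is supercritical.

supercritical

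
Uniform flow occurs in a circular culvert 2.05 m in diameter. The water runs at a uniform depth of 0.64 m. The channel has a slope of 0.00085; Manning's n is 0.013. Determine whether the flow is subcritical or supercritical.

For a circular section of diameter D = 2.05 m at depth y = 0.64 m, the central angle is θ = 2 arccos(1 − 2y/D) = 2.371 rad. Then A = (D²/8)(θ − sin θ) = 0.88 m² and P = Dθ/2 = 2.431 m.
Hydraulic radius R = A/P = 0.88/2.431 = 0.362 m.
V = (1/n) R^(2/3) √S = (1/0.013) × 0.362^(2/3) × √0.00085 = 1.139 m/s. Hydraulic depth D_h = A/T = 0.88/1.9 = 0.4632 m.
Froude number Fr = V/√(g·D_h) = 1.139/√(9.81×0.4632) = 0.534, which is less than 1, so the flow is subcritical.

subcritical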